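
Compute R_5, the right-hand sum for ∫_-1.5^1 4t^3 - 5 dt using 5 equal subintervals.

-12.5

Δt = (1 − (-1.5))/5 = 0.5.
Right endpoints: -1, -0.5, 0, 0.5, 1.
f(-1) = -9, f(-0.5) = -5.5, f(0) = -5, f(0.5) = -4.5, f(1) = -1.
Sum = Δt · [f(-1) + f(-0.5) + f(0) + f(0.5) + f(1)].
Sum = -12.5.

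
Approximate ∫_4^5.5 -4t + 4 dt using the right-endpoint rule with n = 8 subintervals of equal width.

Δt = (5.5 − 4)/8 = 0.1875.
Right endpoints: 4.1875, 4.375, 4.5625, 4.75, 4.9375, 5.125, 5.3125, 5.5.
f(4.1875) = -12.75, f(4.375) = -13.5, f(4.5625) = -14.25, f(4.75) = -15, f(4.9375) = -15.75, f(5.125) = -16.5, f(5.3125) = -17.25, f(5.5) = -18.
Sum = Δt · [f(4.1875) + f(4.375) + f(4.5625) + ...].
Sum = -23.0625.

-23.0625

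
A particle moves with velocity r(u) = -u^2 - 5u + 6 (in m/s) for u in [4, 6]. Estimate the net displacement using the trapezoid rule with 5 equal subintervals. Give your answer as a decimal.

Δu = (6 − 4)/5 = 0.4.
r(4) = -30, r(4.4) = -35.36, r(4.8) = -41.04, r(5.2) = -47.04, r(5.6) = -53.36, r(6) = -60.
T_5 = (Δu/2)·[r(u_0) + 2r(u_1) + ... + 2r(u_{4}) + r(u_5)].
Sum = -88.72.

-88.72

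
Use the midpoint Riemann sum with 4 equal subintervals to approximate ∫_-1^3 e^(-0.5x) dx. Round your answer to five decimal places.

Δx = (3 − (-1))/4 = 1.
Midpoints: -0.5, 0.5, 1.5, 2.5.
f(-0.5) ≈ 1.28403, f(0.5) ≈ 0.77880, f(1.5) ≈ 0.47237, f(2.5) ≈ 0.28650.
Sum = Δx · [f(-0.5) + f(0.5) + f(1.5) + f(2.5)].
Sum ≈ 2.82170.

2.82170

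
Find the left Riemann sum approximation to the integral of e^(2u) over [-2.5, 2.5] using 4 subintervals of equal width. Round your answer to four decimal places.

Δu = (2.5 − (-2.5))/4 = 1.25.
Left endpoints: -2.5, -1.25, 0, 1.25.
f(-2.5) ≈ 0.0067, f(-1.25) ≈ 0.0821, f(0) ≈ 1.0000, f(1.25) ≈ 12.1825.
Sum = Δu · [f(-2.5) + f(-1.25) + f(0) + f(1.25)].
Sum ≈ 16.5891.

16.5891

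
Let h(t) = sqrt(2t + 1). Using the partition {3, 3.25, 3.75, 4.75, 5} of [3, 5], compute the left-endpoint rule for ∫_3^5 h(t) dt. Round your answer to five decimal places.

5.75631

Subinterval widths: 0.25, 0.5, 1, 0.25.
Left endpoints: 3, 3.25, 3.75, 4.75.
h(3) ≈ 2.64575, h(3.25) ≈ 2.73861, h(3.75) ≈ 2.91548, h(4.75) ≈ 3.24037.
Sum = Σ Δt_i · h(t_i).
Sum ≈ 5.75631.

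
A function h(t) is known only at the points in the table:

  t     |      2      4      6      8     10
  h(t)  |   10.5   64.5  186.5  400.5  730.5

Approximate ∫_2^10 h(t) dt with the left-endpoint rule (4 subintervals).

1324

Δt = 2.
Sum = 2·[10.5 + 64.5 + 186.5 + 400.5] = 1324.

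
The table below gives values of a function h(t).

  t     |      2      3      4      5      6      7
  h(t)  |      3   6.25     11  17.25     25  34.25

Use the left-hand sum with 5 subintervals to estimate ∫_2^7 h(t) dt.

62.5

Δt = 1.
Sum = 1·[3 + 6.25 + 11 + 17.25 + 25] = 62.5.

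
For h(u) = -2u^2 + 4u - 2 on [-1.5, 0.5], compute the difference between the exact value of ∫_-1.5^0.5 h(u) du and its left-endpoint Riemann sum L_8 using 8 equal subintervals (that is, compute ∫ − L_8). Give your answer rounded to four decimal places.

Exact integral: ∫_-1.5^0.5 h(u) du ≈ -10.333333.
L_8 = -11.875.
Error ≈ -10.333333 − (-11.875) ≈ 1.5417.

1.5417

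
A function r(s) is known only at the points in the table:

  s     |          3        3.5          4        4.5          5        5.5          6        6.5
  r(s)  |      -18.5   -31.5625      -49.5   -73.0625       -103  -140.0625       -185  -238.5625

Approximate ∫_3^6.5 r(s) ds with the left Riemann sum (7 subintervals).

Δs = 0.5.
Sum = 0.5·[(-18.5) + (-31.5625) + (-49.5) + (-73.0625) + (-103) + (-140.0625) + (-185)] = -300.34375.

-300.34375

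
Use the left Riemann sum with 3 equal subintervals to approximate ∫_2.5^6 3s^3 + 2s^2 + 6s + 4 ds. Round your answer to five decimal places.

813.87963

Δs = (6 − 2.5)/3 = 7/6.
Left endpoints: 2.5, 11/3, 29/6.
f(2.5) = 78.375, f(11/3) = 1807/9, f(29/6) = 10043/24.
Sum = Δs · [f(2.5) + f(11/3) + f(29/6)].
Sum ≈ 813.87963.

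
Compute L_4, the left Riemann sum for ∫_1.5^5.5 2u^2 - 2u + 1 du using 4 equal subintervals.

62

Δu = (5.5 − 1.5)/4 = 1.
Left endpoints: 1.5, 2.5, 3.5, 4.5.
f(1.5) = 2.5, f(2.5) = 8.5, f(3.5) = 18.5, f(4.5) = 32.5.
Sum = Δu · [f(1.5) + f(2.5) + f(3.5) + f(4.5)].
Sum = 62.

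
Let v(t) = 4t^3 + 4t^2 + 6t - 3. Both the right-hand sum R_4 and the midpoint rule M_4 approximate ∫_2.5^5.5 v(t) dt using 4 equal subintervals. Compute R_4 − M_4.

290.8125

R_4 = 1423.5.
M_4 = 1132.6875.
R_4 − M_4 = 290.8125.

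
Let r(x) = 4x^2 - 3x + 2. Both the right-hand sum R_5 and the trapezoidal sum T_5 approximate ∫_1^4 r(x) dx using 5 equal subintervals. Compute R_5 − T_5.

15.3

R_5 = 83.52.
T_5 = 68.22.
R_5 − T_5 = 15.3.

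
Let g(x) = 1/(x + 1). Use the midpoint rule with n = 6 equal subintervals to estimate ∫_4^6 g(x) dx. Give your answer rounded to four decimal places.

0.3364

Δx = (6 − 4)/6 = 1/3.
Midpoints: 25/6, 4.5, 29/6, 31/6, 5.5, 35/6.
g(25/6) = 6/31, g(4.5) = 2/11, g(29/6) = 6/35, g(31/6) = 6/37, g(5.5) = 2/13, g(35/6) = 6/41.
Sum = Δx · [g(25/6) + g(4.5) + g(29/6) + ...].
Sum ≈ 0.3364.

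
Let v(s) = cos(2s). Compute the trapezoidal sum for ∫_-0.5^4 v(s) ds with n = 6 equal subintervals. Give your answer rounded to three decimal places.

Δs = (4 − (-0.5))/6 = 0.75.
v(-0.5) ≈ 0.540, v(0.25) ≈ 0.878, v(1) ≈ -0.416, v(1.75) ≈ -0.936, v(2.5) ≈ 0.284, v(3.25) ≈ 0.977, v(4) ≈ -0.146.
T_6 = (Δs/2)·[v(s_0) + 2v(s_1) + ... + 2v(s_{5}) + v(s_6)].
Sum ≈ 0.737.

0.737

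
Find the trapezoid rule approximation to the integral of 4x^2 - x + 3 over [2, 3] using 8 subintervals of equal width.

Δx = (3 − 2)/8 = 0.125.
f(2) = 17, f(2.125) = 18.9375, f(2.25) = 21, f(2.375) = 23.1875, f(2.5) = 25.5, f(2.625) = 27.9375, f(2.75) = 30.5, f(2.875) = 33.1875, f(3) = 36.
T_8 = (Δx/2)·[f(x_0) + 2f(x_1) + ... + 2f(x_{7}) + f(x_8)].
Sum = 25.84375.

25.84375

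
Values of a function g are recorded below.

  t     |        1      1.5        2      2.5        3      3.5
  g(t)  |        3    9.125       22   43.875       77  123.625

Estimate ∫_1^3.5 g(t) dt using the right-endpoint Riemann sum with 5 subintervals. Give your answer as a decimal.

Δt = 0.5.
Sum = 0.5·[9.125 + 22 + 43.875 + 77 + 123.625] = 137.8125.

137.8125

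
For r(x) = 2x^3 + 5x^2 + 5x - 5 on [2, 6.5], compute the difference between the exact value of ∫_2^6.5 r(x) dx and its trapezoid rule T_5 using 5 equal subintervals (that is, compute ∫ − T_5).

-18.52875

Exact integral: ∫_2^6.5 r(x) dx = 1402.03125.
T_5 = 1420.56.
Error = 1402.03125 − 1420.56 = -18.52875.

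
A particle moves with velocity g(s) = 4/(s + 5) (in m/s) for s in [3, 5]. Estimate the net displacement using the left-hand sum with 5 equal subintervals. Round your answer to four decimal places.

Δs = (5 − 3)/5 = 0.4.
Left endpoints: 3, 3.4, 3.8, 4.2, 4.6.
g(3) = 0.5, g(3.4) = 10/21, g(3.8) = 5/11, g(4.2) = 10/23, g(4.6) = 5/12.
Sum = Δs · [g(3) + g(3.4) + g(3.8) + g(4.2) + g(4.6)].
Sum ≈ 0.9129.

0.9129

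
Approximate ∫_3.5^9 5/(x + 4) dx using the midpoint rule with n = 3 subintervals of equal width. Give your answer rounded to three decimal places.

Δx = (9 − 3.5)/3 = 11/6.
Midpoints: 53/12, 6.25, 97/12.
f(53/12) = 60/101, f(6.25) = 20/41, f(97/12) = 12/29.
Sum = Δx · [f(53/12) + f(6.25) + f(97/12)].
Sum ≈ 2.742.

2.742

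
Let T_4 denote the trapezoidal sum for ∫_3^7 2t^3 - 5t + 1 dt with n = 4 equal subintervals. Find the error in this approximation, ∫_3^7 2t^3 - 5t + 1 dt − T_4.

Exact integral: ∫_3^7 f(t) dt = 1064.
T_4 = 1084.
Error = 1064 − 1084 = -20.

-20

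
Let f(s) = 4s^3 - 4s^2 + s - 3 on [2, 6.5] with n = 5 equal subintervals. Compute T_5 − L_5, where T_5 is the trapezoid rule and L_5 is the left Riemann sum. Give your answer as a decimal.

T_5 = 1447.74.
L_5 = 1034.64.
T_5 − L_5 = 413.1.

413.1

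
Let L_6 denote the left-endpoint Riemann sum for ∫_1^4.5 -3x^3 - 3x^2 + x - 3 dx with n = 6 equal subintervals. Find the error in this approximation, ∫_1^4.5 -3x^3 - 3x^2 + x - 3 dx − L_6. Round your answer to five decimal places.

Exact integral: ∫_1^4.5 f(x) dx = -397.796875.
L_6 ≈ -308.6228299.
Error ≈ -397.796875 − (-308.6228299) ≈ -89.17405.

-89.17405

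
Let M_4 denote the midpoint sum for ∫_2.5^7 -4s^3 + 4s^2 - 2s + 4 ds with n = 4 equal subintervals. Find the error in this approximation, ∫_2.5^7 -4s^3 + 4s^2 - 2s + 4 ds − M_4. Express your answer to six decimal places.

Exact integral: ∫_2.5^7 f(s) ds = -1950.1875.
M_4 ≈ -1925.03320312.
Error ≈ -1950.1875 − (-1925.03320312) ≈ -25.154297.

-25.154297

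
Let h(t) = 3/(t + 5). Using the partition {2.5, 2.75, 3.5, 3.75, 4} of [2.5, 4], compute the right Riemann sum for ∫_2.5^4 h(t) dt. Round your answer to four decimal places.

0.5305

Subinterval widths: 0.25, 0.75, 0.25, 0.25.
Right endpoints: 2.75, 3.5, 3.75, 4.
h(2.75) = 12/31, h(3.5) = 6/17, h(3.75) = 12/35, h(4) = 1/3.
Sum = Σ Δt_i · h(t_i).
Sum ≈ 0.5305.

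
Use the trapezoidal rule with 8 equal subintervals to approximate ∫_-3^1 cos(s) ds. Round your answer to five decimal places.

Δs = (1 − (-3))/8 = 0.5.
f(-3) ≈ -0.98999, f(-2.5) ≈ -0.80114, f(-2) ≈ -0.41615, f(-1.5) ≈ 0.07074, f(-1) ≈ 0.54030, f(-0.5) ≈ 0.87758, f(0) ≈ 1.00000, f(0.5) ≈ 0.87758, f(1) ≈ 0.54030.
T_8 = (Δs/2)·[f(s_0) + 2f(s_1) + ... + 2f(s_{7}) + f(s_8)].
Sum ≈ 0.96203.

0.96203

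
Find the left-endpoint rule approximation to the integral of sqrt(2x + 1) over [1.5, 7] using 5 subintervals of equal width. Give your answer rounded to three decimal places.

Δx = (7 − 1.5)/5 = 1.1.
Left endpoints: 1.5, 2.6, 3.7, 4.8, 5.9.
f(1.5) ≈ 2.000, f(2.6) ≈ 2.490, f(3.7) ≈ 2.898, f(4.8) ≈ 3.256, f(5.9) ≈ 3.578.
Sum = Δx · [f(1.5) + f(2.6) + f(3.7) + f(4.8) + f(5.9)].
Sum ≈ 15.644.

15.644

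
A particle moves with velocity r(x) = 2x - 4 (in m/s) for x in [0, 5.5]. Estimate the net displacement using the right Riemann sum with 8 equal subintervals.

12.03125

Δx = (5.5 − 0)/8 = 0.6875.
Right endpoints: 0.6875, 1.375, 2.0625, 2.75, 3.4375, 4.125, 4.8125, 5.5.
r(0.6875) = -2.625, r(1.375) = -1.25, r(2.0625) = 0.125, r(2.75) = 1.5, r(3.4375) = 2.875, r(4.125) = 4.25, r(4.8125) = 5.625, r(5.5) = 7.
Sum = Δx · [r(0.6875) + r(1.375) + r(2.0625) + ...].
Sum = 12.03125.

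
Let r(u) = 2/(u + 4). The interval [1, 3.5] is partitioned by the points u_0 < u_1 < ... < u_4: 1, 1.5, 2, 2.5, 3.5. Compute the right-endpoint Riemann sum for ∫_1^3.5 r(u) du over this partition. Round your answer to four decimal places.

Subinterval widths: 0.5, 0.5, 0.5, 1.
Right endpoints: 1.5, 2, 2.5, 3.5.
r(1.5) = 4/11, r(2) = 1/3, r(2.5) = 4/13, r(3.5) = 4/15.
Sum = Σ Δu_i · r(u_i).
Sum ≈ 0.7690.

0.7690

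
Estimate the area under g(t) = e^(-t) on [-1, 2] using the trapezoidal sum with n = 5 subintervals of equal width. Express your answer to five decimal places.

2.65997

Δt = (2 − (-1))/5 = 0.6.
g(-1) ≈ 2.71828, g(-0.4) ≈ 1.49182, g(0.2) ≈ 0.81873, g(0.8) ≈ 0.44933, g(1.4) ≈ 0.24660, g(2) ≈ 0.13534.
T_5 = (Δt/2)·[g(t_0) + 2g(t_1) + ... + 2g(t_{4}) + g(t_5)].
Sum ≈ 2.65997.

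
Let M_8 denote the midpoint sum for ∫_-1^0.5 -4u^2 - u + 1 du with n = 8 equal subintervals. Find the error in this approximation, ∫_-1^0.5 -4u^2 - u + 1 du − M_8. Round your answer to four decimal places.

Exact integral: ∫_-1^0.5 f(u) du = 0.375.
M_8 ≈ 0.392578.
Error ≈ 0.375 − 0.392578 ≈ -0.0176.

-0.0176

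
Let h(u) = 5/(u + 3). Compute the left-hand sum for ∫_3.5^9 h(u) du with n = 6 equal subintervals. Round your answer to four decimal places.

3.2330

Δu = (9 − 3.5)/6 = 11/12.
Left endpoints: 3.5, 53/12, 16/3, 6.25, 43/6, 97/12.
h(3.5) = 10/13, h(53/12) = 60/89, h(16/3) = 0.6, h(6.25) = 20/37, h(43/6) = 30/61, h(97/12) = 60/133.
Sum = Δu · [h(3.5) + h(53/12) + h(16/3) + ...].
Sum ≈ 3.2330.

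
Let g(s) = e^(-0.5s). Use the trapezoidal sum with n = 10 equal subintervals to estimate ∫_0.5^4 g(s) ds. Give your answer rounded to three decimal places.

1.290

Δs = (4 − 0.5)/10 = 0.35.
g(0.5) ≈ 0.779, g(0.85) ≈ 0.654, g(1.2) ≈ 0.549, g(1.55) ≈ 0.461, g(1.9) ≈ 0.387, g(2.25) ≈ 0.325, g(2.6) ≈ 0.273, g(2.95) ≈ 0.229, g(3.3) ≈ 0.192, g(3.65) ≈ 0.161, g(4) ≈ 0.135.
T_10 = (Δs/2)·[g(s_0) + 2g(s_1) + ... + 2g(s_{9}) + g(s_10)].
Sum ≈ 1.290.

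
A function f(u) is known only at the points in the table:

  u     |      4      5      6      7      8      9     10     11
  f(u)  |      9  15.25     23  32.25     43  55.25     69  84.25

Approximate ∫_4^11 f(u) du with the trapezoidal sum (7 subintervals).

Δu = 1.
T_7 = (1/2)·[9 + 2·15.25 + 2·23 + 2·32.25 + 2·43 + 2·55.25 + 2·69 + 84.25] = 284.375.

284.375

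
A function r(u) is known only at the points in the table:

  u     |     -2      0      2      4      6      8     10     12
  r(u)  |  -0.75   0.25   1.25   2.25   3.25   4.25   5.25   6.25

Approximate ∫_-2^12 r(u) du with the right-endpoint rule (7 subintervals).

45.5

Δu = 2.
Sum = 2·[0.25 + 1.25 + 2.25 + 3.25 + 4.25 + 5.25 + 6.25] = 45.5.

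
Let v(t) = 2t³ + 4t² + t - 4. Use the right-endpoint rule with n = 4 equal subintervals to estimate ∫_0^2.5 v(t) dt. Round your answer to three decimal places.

53.721

Δt = (2.5 − 0)/4 = 0.625.
Right endpoints: 0.625, 1.25, 1.875, 2.5.
v(0.625) = -1.32421875, v(1.25) = 7.40625, v(1.875) = 25.12109375, v(2.5) = 54.75.
Sum = Δt · [v(0.625) + v(1.25) + v(1.875) + v(2.5)].
Sum ≈ 53.721.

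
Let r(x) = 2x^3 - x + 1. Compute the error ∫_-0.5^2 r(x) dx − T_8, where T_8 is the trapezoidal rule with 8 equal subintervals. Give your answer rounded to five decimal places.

Exact integral: ∫_-0.5^2 r(x) dx = 8.59375.
T_8 ≈ 8.7768555.
Error ≈ 8.59375 − 8.7768555 ≈ -0.18311.

-0.18311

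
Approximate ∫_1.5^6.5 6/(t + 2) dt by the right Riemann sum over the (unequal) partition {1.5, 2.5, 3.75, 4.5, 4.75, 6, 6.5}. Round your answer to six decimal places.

4.842652

Subinterval widths: 1, 1.25, 0.75, 0.25, 1.25, 0.5.
Right endpoints: 2.5, 3.75, 4.5, 4.75, 6, 6.5.
f(2.5) = 4/3, f(3.75) = 24/23, f(4.5) = 12/13, f(4.75) = 8/9, f(6) = 0.75, f(6.5) = 12/17.
Sum = Σ Δt_i · f(t_i).
Sum ≈ 4.842652.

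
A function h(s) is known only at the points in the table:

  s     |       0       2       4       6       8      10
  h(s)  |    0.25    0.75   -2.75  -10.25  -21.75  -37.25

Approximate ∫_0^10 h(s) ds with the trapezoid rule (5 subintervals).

-105

Δs = 2.
T_5 = (2/2)·[0.25 + 2·0.75 + 2·(-2.75) + 2·(-10.25) + 2·(-21.75) + (-37.25)] = -105.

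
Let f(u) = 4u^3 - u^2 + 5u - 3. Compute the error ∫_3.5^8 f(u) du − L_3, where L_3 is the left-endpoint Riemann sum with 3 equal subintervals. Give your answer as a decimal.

Exact integral: ∫_3.5^8 f(u) du = 3905.4375.
L_3 = 2634.75.
Error = 3905.4375 − 2634.75 = 1270.6875.

1270.6875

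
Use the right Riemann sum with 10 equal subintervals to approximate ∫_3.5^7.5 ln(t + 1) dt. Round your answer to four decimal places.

Δt = (7.5 − 3.5)/10 = 0.4.
Right endpoints: 3.9, 4.3, 4.7, 5.1, 5.5, 5.9, 6.3, 6.7, 7.1, 7.5.
f(3.9) ≈ 1.5892, f(4.3) ≈ 1.6677, f(4.7) ≈ 1.7405, f(5.1) ≈ 1.8083, f(5.5) ≈ 1.8718, f(5.9) ≈ 1.9315, f(6.3) ≈ 1.9879, f(6.7) ≈ 2.0412, f(7.1) ≈ 2.0919, f(7.5) ≈ 2.1401.
Sum = Δt · [f(3.9) + f(4.3) + f(4.7) + ...].
Sum ≈ 7.5480.

7.5480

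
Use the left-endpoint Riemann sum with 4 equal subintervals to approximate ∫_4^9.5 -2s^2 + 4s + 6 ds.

-263.9140625

Δs = (9.5 − 4)/4 = 1.375.
Left endpoints: 4, 5.375, 6.75, 8.125.
f(4) = -10, f(5.375) = -30.28125, f(6.75) = -58.125, f(8.125) = -93.53125.
Sum = Δs · [f(4) + f(5.375) + f(6.75) + f(8.125)].
Sum = -263.9140625.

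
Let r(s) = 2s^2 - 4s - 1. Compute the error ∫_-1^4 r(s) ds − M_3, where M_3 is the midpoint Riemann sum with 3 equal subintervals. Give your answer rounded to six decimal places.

2.314815

Exact integral: ∫_-1^4 r(s) ds ≈ 8.33333333.
M_3 ≈ 6.01851852.
Error ≈ 8.33333333 − 6.01851852 ≈ 2.314815.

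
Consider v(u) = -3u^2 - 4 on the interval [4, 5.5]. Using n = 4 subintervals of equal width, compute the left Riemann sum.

-100.46484375

Δu = (5.5 − 4)/4 = 0.375.
Left endpoints: 4, 4.375, 4.75, 5.125.
v(4) = -52, v(4.375) = -61.421875, v(4.75) = -71.6875, v(5.125) = -82.796875.
Sum = Δu · [v(4) + v(4.375) + v(4.75) + v(5.125)].
Sum = -100.46484375.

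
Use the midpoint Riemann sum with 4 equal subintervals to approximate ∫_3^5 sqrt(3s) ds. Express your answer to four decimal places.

6.9111

Δs = (5 − 3)/4 = 0.5.
Midpoints: 3.25, 3.75, 4.25, 4.75.
f(3.25) ≈ 3.1225, f(3.75) ≈ 3.3541, f(4.25) ≈ 3.5707, f(4.75) ≈ 3.7749.
Sum = Δs · [f(3.25) + f(3.75) + f(4.25) + f(4.75)].
Sum ≈ 6.9111.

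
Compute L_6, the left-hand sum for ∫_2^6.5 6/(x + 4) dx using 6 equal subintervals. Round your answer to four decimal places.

3.5237

Δx = (6.5 − 2)/6 = 0.75.
Left endpoints: 2, 2.75, 3.5, 4.25, 5, 5.75.
f(2) = 1, f(2.75) = 8/9, f(3.5) = 0.8, f(4.25) = 8/11, f(5) = 2/3, f(5.75) = 8/13.
Sum = Δx · [f(2) + f(2.75) + f(3.5) + ...].
Sum ≈ 3.5237.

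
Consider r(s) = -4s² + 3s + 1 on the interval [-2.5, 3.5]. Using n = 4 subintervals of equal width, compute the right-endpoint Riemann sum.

Δs = (3.5 − (-2.5))/4 = 1.5.
Right endpoints: -1, 0.5, 2, 3.5.
r(-1) = -6, r(0.5) = 1.5, r(2) = -9, r(3.5) = -37.5.
Sum = Δs · [r(-1) + r(0.5) + r(2) + r(3.5)].
Sum = -76.5.

-76.5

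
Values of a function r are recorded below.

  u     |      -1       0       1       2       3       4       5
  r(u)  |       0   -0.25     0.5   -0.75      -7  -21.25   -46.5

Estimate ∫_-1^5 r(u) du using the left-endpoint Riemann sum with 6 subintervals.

Δu = 1.
Sum = 1·[0 + (-0.25) + 0.5 + (-0.75) + (-7) + (-21.25)] = -28.75.

-28.75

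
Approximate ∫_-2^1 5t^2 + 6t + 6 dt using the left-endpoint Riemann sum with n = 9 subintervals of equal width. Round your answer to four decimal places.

23.7778

Δt = (1 − (-2))/9 = 1/3.
Left endpoints: -2, -5/3, -4/3, -1, -2/3, -1/3, 0, 1/3, 2/3.
f(-2) = 14, f(-5/3) = 89/9, f(-4/3) = 62/9, f(-1) = 5, f(-2/3) = 38/9, f(-1/3) = 41/9, f(0) = 6, f(1/3) = 77/9, f(2/3) = 110/9.
Sum = Δt · [f(-2) + f(-5/3) + f(-4/3) + ...].
Sum ≈ 23.7778.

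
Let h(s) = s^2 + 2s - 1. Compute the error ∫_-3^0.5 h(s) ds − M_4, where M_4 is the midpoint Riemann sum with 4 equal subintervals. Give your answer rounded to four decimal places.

Exact integral: ∫_-3^0.5 h(s) ds ≈ -3.208333.
M_4 ≈ -3.431641.
Error ≈ -3.208333 − (-3.431641) ≈ 0.2233.

0.2233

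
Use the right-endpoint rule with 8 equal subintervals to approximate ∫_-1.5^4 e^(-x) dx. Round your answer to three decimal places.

Δx = (4 − (-1.5))/8 = 0.6875.
Right endpoints: -0.8125, -0.125, 0.5625, 1.25, 1.9375, 2.625, 3.3125, 4.
f(-0.8125) ≈ 2.254, f(-0.125) ≈ 1.133, f(0.5625) ≈ 0.570, f(1.25) ≈ 0.287, f(1.9375) ≈ 0.144, f(2.625) ≈ 0.072, f(3.3125) ≈ 0.036, f(4) ≈ 0.018.
Sum = Δx · [f(-0.8125) + f(-0.125) + f(0.5625) + ...].
Sum ≈ 3.104.

3.104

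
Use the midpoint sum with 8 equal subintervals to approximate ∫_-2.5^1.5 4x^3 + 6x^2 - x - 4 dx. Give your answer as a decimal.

Δx = (1.5 − (-2.5))/8 = 0.5.
Midpoints: -2.25, -1.75, -1.25, -0.75, -0.25, 0.25, 0.75, 1.25.
f(-2.25) = -16.9375, f(-1.75) = -5.3125, f(-1.25) = -1.1875, f(-0.75) = -1.5625, f(-0.25) = -3.4375, f(0.25) = -3.8125, f(0.75) = 0.3125, f(1.25) = 11.9375.
Sum = Δx · [f(-2.25) + f(-1.75) + f(-1.25) + ...].
Sum = -10.

-10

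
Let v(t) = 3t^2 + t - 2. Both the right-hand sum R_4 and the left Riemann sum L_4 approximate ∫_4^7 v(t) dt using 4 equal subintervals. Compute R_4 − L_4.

76.5

R_4 = 328.59375.
L_4 = 252.09375.
R_4 − L_4 = 76.5.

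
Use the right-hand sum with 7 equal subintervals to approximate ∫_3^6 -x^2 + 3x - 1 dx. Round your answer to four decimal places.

-29.4490

Δx = (6 − 3)/7 = 3/7.
Right endpoints: 24/7, 27/7, 30/7, 33/7, 36/7, 39/7, 6.
f(24/7) = -121/49, f(27/7) = -211/49, f(30/7) = -319/49, f(33/7) = -445/49, f(36/7) = -589/49, f(39/7) = -751/49, f(6) = -19.
Sum = Δx · [f(24/7) + f(27/7) + f(30/7) + ...].
Sum ≈ -29.4490.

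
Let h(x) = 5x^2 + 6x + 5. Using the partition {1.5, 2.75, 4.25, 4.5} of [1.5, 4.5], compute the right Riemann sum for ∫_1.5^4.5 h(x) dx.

288.671875

Subinterval widths: 1.25, 1.5, 0.25.
Right endpoints: 2.75, 4.25, 4.5.
h(2.75) = 59.3125, h(4.25) = 120.8125, h(4.5) = 133.25.
Sum = Σ Δx_i · h(x_i).
Sum = 288.671875.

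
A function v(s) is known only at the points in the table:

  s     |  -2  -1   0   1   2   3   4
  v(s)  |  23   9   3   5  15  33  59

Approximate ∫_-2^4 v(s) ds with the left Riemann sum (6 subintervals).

88

Δs = 1.
Sum = 1·[23 + 9 + 3 + 5 + 15 + 33] = 88.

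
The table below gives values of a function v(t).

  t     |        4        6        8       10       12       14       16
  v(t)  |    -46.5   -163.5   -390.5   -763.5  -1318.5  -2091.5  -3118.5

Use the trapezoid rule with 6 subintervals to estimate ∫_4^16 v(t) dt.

-12620

Δt = 2.
T_6 = (2/2)·[(-46.5) + 2·(-163.5) + 2·(-390.5) + 2·(-763.5) + 2·(-1318.5) + 2·(-2091.5) + (-3118.5)] = -12620.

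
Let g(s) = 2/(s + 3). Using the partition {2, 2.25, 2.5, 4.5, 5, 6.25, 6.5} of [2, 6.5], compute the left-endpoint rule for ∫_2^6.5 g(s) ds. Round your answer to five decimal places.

Subinterval widths: 0.25, 0.25, 2, 0.5, 1.25, 0.25.
Left endpoints: 2, 2.25, 2.5, 4.5, 5, 6.25.
g(2) = 0.4, g(2.25) = 8/21, g(2.5) = 4/11, g(4.5) = 4/15, g(5) = 0.25, g(6.25) = 8/37.
Sum = Σ Δs_i · g(s_i).
Sum ≈ 1.42240.

1.42240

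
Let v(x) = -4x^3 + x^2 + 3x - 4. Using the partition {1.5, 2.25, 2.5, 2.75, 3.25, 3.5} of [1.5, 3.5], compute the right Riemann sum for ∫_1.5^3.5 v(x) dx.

Subinterval widths: 0.75, 0.25, 0.25, 0.5, 0.25.
Right endpoints: 2.25, 2.5, 2.75, 3.25, 3.5.
v(2.25) = -37.75, v(2.5) = -52.75, v(2.75) = -71.375, v(3.25) = -121, v(3.5) = -152.75.
Sum = Σ Δx_i · v(x_i).
Sum = -158.03125.

-158.03125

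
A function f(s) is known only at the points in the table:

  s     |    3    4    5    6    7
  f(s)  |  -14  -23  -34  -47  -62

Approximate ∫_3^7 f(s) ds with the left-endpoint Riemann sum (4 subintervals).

Δs = 1.
Sum = 1·[(-14) + (-23) + (-34) + (-47)] = -118.

-118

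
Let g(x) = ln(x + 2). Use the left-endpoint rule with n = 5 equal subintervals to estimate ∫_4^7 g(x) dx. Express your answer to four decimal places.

Δx = (7 − 4)/5 = 0.6.
Left endpoints: 4, 4.6, 5.2, 5.8, 6.4.
g(4) ≈ 1.7918, g(4.6) ≈ 1.8871, g(5.2) ≈ 1.9741, g(5.8) ≈ 2.0541, g(6.4) ≈ 2.1282.
Sum = Δx · [g(4) + g(4.6) + g(5.2) + g(5.8) + g(6.4)].
Sum ≈ 5.9012.

5.9012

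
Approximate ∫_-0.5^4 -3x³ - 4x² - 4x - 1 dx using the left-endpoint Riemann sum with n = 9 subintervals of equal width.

Δx = (4 − (-0.5))/9 = 0.5.
Left endpoints: -0.5, 0, 0.5, 1, 1.5, 2, 2.5, 3, 3.5.
f(-0.5) = 0.375, f(0) = -1, f(0.5) = -4.375, f(1) = -12, f(1.5) = -26.125, f(2) = -49, f(2.5) = -82.875, f(3) = -130, f(3.5) = -192.625.
Sum = Δx · [f(-0.5) + f(0) + f(0.5) + ...].
Sum = -248.8125.

-248.8125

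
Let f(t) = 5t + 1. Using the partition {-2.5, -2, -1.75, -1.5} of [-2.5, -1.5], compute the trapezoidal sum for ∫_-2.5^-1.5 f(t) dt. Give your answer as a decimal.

Subinterval widths: 0.5, 0.25, 0.25.
f(-2.5) = -11.5, f(-2) = -9, f(-1.75) = -7.75, f(-1.5) = -6.5.
On each subinterval the trapezoid contributes (Δt_i/2)·[f(t_{i-1}) + f(t_i)].
Sum = -9.

-9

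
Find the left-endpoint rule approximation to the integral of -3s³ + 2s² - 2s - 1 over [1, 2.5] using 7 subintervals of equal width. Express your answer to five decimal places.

Δs = (2.5 − 1)/7 = 3/14.
Left endpoints: 1, 17/14, 10/7, 23/14, 13/7, 29/14, 16/7.
f(1) = -4, f(17/14) = -16055/2744, f(10/7) = -2923/343, f(23/14) = -33449/2744, f(13/7) = -5842/343, f(29/14) = -63731/2744, f(16/7) = -10615/343.
Sum = Δs · [f(1) + f(17/14) + f(10/7) + ...].
Sum ≈ -21.80740.

-21.80740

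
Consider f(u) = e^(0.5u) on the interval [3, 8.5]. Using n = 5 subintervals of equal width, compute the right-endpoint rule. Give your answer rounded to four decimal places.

Δu = (8.5 − 3)/5 = 1.1.
Right endpoints: 4.1, 5.2, 6.3, 7.4, 8.5.
f(4.1) ≈ 7.7679, f(5.2) ≈ 13.4637, f(6.3) ≈ 23.3361, f(7.4) ≈ 40.4473, f(8.5) ≈ 70.1054.
Sum = Δu · [f(4.1) + f(5.2) + f(6.3) + f(7.4) + f(8.5)].
Sum ≈ 170.6325.

170.6325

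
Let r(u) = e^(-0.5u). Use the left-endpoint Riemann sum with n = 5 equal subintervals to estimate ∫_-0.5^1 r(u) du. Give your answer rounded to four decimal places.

Δu = (1 − (-0.5))/5 = 0.3.
Left endpoints: -0.5, -0.2, 0.1, 0.4, 0.7.
r(-0.5) ≈ 1.2840, r(-0.2) ≈ 1.1052, r(0.1) ≈ 0.9512, r(0.4) ≈ 0.8187, r(0.7) ≈ 0.7047.
Sum = Δu · [r(-0.5) + r(-0.2) + r(0.1) + r(0.4) + r(0.7)].
Sum ≈ 1.4592.

1.4592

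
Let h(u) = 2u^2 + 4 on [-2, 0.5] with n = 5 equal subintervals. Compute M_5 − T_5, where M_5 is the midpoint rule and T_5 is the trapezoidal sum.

-0.3125

M_5 = 15.3125.
T_5 = 15.625.
M_5 − T_5 = -0.3125.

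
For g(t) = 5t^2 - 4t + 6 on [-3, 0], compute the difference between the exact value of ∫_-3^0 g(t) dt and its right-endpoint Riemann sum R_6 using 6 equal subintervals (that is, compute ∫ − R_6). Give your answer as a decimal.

Exact integral: ∫_-3^0 g(t) dt = 81.
R_6 = 67.375.
Error = 81 − 67.375 = 13.625.

13.625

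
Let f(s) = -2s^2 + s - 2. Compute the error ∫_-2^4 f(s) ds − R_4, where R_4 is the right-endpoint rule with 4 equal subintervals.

18

Exact integral: ∫_-2^4 f(s) ds = -54.
R_4 = -72.
Error = -54 − (-72) = 18.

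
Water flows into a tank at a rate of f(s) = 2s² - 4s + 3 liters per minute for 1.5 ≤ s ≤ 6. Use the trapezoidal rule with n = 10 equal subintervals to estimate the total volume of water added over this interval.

Δs = (6 − 1.5)/10 = 0.45.
f(1.5) = 1.5, f(1.95) = 2.805, f(2.4) = 4.92, f(2.85) = 7.845, f(3.3) = 11.58, f(3.75) = 16.125, f(4.2) = 21.48, f(4.65) = 27.645, f(5.1) = 34.62, f(5.55) = 42.405, f(6) = 51.
T_10 = (Δs/2)·[f(s_0) + 2f(s_1) + ... + 2f(s_{9}) + f(s_10)].
Sum = 88.05375.

88.05375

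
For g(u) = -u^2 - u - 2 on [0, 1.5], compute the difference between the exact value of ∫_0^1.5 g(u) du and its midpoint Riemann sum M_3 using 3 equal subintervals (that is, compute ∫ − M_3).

Exact integral: ∫_0^1.5 g(u) du = -5.25.
M_3 = -5.21875.
Error = -5.25 − (-5.21875) = -0.03125.

-0.03125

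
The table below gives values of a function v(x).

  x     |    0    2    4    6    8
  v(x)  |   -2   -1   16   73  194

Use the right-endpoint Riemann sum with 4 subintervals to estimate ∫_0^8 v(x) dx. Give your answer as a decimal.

Δx = 2.
Sum = 2·[(-1) + 16 + 73 + 194] = 564.

564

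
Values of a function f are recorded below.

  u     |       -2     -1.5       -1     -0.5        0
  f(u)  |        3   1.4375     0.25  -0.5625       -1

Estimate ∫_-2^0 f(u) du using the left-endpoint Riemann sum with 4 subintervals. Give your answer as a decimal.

Δu = 0.5.
Sum = 0.5·[3 + 1.4375 + 0.25 + (-0.5625)] = 2.0625.

2.0625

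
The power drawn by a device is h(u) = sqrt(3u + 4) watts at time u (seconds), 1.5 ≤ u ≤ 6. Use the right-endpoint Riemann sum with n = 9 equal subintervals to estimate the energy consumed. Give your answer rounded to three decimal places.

17.864

Δu = (6 − 1.5)/9 = 0.5.
Right endpoints: 2, 2.5, 3, 3.5, 4, 4.5, 5, 5.5, 6.
h(2) ≈ 3.162, h(2.5) ≈ 3.391, h(3) ≈ 3.606, h(3.5) ≈ 3.808, h(4) ≈ 4.000, h(4.5) ≈ 4.183, h(5) ≈ 4.359, h(5.5) ≈ 4.528, h(6) ≈ 4.690.
Sum = Δu · [h(2) + h(2.5) + h(3) + ...].
Sum ≈ 17.864.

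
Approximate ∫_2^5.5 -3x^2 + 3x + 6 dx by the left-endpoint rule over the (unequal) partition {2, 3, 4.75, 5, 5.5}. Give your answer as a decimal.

-59.859375

Subinterval widths: 1, 1.75, 0.25, 0.5.
Left endpoints: 2, 3, 4.75, 5.
f(2) = 0, f(3) = -12, f(4.75) = -47.4375, f(5) = -54.
Sum = Σ Δx_i · f(x_i).
Sum = -59.859375.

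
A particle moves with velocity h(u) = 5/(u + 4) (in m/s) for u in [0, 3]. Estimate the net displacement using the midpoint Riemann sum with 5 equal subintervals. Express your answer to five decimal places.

2.79494

Δu = (3 − 0)/5 = 0.6.
Midpoints: 0.3, 0.9, 1.5, 2.1, 2.7.
h(0.3) = 50/43, h(0.9) = 50/49, h(1.5) = 10/11, h(2.1) = 50/61, h(2.7) = 50/67.
Sum = Δu · [h(0.3) + h(0.9) + h(1.5) + h(2.1) + h(2.7)].
Sum ≈ 2.79494.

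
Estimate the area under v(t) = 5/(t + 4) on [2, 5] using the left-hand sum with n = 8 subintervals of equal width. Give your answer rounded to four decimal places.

2.0803

Δt = (5 − 2)/8 = 0.375.
Left endpoints: 2, 2.375, 2.75, 3.125, 3.5, 3.875, 4.25, 4.625.
v(2) = 5/6, v(2.375) = 40/51, v(2.75) = 20/27, v(3.125) = 40/57, v(3.5) = 2/3, v(3.875) = 40/63, v(4.25) = 20/33, v(4.625) = 40/69.
Sum = Δt · [v(2) + v(2.375) + v(2.75) + ...].
Sum ≈ 2.0803.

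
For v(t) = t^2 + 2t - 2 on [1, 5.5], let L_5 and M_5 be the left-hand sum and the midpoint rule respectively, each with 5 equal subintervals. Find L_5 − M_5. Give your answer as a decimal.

L_5 = 58.77.
M_5 = 75.07125.
L_5 − M_5 = -16.30125.

-16.30125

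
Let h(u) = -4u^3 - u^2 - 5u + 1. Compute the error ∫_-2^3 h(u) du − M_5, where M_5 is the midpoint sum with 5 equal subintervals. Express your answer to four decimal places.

Exact integral: ∫_-2^3 h(u) du ≈ -84.166667.
M_5 = -81.25.
Error ≈ -84.166667 − (-81.25) ≈ -2.9167.

-2.9167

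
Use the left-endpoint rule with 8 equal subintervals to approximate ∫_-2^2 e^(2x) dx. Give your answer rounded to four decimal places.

Δx = (2 − (-2))/8 = 0.5.
Left endpoints: -2, -1.5, -1, -0.5, 0, 0.5, 1, 1.5.
f(-2) ≈ 0.0183, f(-1.5) ≈ 0.0498, f(-1) ≈ 0.1353, f(-0.5) ≈ 0.3679, f(0) ≈ 1.0000, f(0.5) ≈ 2.7183, f(1) ≈ 7.3891, f(1.5) ≈ 20.0855.
Sum = Δx · [f(-2) + f(-1.5) + f(-1) + ...].
Sum ≈ 15.8821.

15.8821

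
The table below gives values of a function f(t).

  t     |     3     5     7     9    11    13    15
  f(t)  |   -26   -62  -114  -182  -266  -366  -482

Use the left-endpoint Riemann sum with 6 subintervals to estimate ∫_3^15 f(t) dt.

-2032

Δt = 2.
Sum = 2·[(-26) + (-62) + (-114) + (-182) + (-266) + (-366)] = -2032.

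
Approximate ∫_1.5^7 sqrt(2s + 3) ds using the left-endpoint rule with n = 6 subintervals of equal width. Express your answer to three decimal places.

17.687

Δs = (7 − 1.5)/6 = 11/12.
Left endpoints: 1.5, 29/12, 10/3, 4.25, 31/6, 73/12.
f(1.5) ≈ 2.449, f(29/12) ≈ 2.799, f(10/3) ≈ 3.109, f(4.25) ≈ 3.391, f(31/6) ≈ 3.651, f(73/12) ≈ 3.894.
Sum = Δs · [f(1.5) + f(29/12) + f(10/3) + ...].
Sum ≈ 17.687.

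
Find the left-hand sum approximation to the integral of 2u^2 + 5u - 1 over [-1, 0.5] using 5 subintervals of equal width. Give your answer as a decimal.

Δu = (0.5 − (-1))/5 = 0.3.
Left endpoints: -1, -0.7, -0.4, -0.1, 0.2.
f(-1) = -4, f(-0.7) = -3.52, f(-0.4) = -2.68, f(-0.1) = -1.48, f(0.2) = 0.08.
Sum = Δu · [f(-1) + f(-0.7) + f(-0.4) + f(-0.1) + f(0.2)].
Sum = -3.48.

-3.48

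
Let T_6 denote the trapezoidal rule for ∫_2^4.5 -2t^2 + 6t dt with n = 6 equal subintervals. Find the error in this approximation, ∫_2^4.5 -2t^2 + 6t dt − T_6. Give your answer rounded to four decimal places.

Exact integral: ∫_2^4.5 f(t) dt ≈ -6.666667.
T_6 ≈ -6.811343.
Error ≈ -6.666667 − (-6.811343) ≈ 0.1447.

0.1447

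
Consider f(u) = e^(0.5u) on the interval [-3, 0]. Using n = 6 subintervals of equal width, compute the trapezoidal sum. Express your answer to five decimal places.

Δu = (0 − (-3))/6 = 0.5.
f(-3) ≈ 0.22313, f(-2.5) ≈ 0.28650, f(-2) ≈ 0.36788, f(-1.5) ≈ 0.47237, f(-1) ≈ 0.60653, f(-0.5) ≈ 0.77880, f(0) ≈ 1.00000.
T_6 = (Δu/2)·[f(u_0) + 2f(u_1) + ... + 2f(u_{5}) + f(u_6)].
Sum ≈ 1.56182.

1.56182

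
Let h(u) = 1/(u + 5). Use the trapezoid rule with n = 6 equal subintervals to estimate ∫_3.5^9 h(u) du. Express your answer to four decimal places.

Δu = (9 − 3.5)/6 = 11/12.
h(3.5) = 2/17, h(53/12) = 12/113, h(16/3) = 3/31, h(6.25) = 4/45, h(43/6) = 6/73, h(97/12) = 12/157, h(9) = 1/14.
T_6 = (Δu/2)·[h(u_0) + 2h(u_1) + ... + 2h(u_{5}) + h(u_6)].
Sum ≈ 0.4996.

0.4996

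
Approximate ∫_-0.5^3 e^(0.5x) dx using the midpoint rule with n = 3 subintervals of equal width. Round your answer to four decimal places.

7.3018

Δx = (3 − (-0.5))/3 = 7/6.
Midpoints: 1/12, 1.25, 29/12.
f(1/12) ≈ 1.0425, f(1.25) ≈ 1.8682, f(29/12) ≈ 3.3479.
Sum = Δx · [f(1/12) + f(1.25) + f(29/12)].
Sum ≈ 7.3018.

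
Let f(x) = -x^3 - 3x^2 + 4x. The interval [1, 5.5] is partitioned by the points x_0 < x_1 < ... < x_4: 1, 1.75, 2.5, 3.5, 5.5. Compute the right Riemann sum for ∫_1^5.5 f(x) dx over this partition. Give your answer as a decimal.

-559.81640625

Subinterval widths: 0.75, 0.75, 1, 2.
Right endpoints: 1.75, 2.5, 3.5, 5.5.
f(1.75) = -7.546875, f(2.5) = -24.375, f(3.5) = -65.625, f(5.5) = -235.125.
Sum = Σ Δx_i · f(x_i).
Sum = -559.81640625.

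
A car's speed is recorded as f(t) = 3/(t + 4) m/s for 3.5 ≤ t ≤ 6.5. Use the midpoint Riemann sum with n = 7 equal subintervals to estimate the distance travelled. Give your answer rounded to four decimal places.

1.0092

Δt = (6.5 − 3.5)/7 = 3/7.
Midpoints: 26/7, 29/7, 32/7, 5, 38/7, 41/7, 44/7.
f(26/7) = 7/18, f(29/7) = 7/19, f(32/7) = 0.35, f(5) = 1/3, f(38/7) = 7/22, f(41/7) = 7/23, f(44/7) = 7/24.
Sum = Δt · [f(26/7) + f(29/7) + f(32/7) + ...].
Sum ≈ 1.0092.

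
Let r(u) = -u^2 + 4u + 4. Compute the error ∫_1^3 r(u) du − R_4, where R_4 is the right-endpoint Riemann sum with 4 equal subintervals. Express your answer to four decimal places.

Exact integral: ∫_1^3 r(u) du ≈ 15.333333.
R_4 = 15.25.
Error ≈ 15.333333 − 15.25 ≈ 0.0833.

0.0833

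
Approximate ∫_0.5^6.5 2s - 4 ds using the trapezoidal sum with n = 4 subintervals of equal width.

Δs = (6.5 − 0.5)/4 = 1.5.
f(0.5) = -3, f(2) = 0, f(3.5) = 3, f(5) = 6, f(6.5) = 9.
T_4 = (Δs/2)·[f(s_0) + 2f(s_1) + 2f(s_2) + 2f(s_3) + f(s_4)].
Sum = 18.

18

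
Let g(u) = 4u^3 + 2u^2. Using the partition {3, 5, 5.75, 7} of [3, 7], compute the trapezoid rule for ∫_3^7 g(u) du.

Subinterval widths: 2, 0.75, 1.25.
g(3) = 126, g(5) = 550, g(5.75) = 826.5625, g(7) = 1470.
On each subinterval the trapezoid contributes (Δu_i/2)·[g(u_{i-1}) + g(u_i)].
Sum = 2627.5625.

2627.5625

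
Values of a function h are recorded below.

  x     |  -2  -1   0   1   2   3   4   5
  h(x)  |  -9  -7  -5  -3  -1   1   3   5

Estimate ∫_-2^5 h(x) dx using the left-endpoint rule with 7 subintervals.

Δx = 1.
Sum = 1·[(-9) + (-7) + (-5) + (-3) + (-1) + 1 + 3] = -21.

-21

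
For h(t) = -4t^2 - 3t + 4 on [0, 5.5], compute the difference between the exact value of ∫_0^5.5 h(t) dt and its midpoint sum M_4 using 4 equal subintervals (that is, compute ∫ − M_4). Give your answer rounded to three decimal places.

-3.466

Exact integral: ∫_0^5.5 h(t) dt ≈ -245.20833.
M_4 = -241.7421875.
Error ≈ -245.20833 − (-241.7421875) ≈ -3.466.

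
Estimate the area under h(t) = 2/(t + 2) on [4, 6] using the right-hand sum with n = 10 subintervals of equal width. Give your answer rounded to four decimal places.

Δt = (6 − 4)/10 = 0.2.
Right endpoints: 4.2, 4.4, 4.6, 4.8, 5, 5.2, 5.4, 5.6, 5.8, 6.
h(4.2) = 10/31, h(4.4) = 0.3125, h(4.6) = 10/33, h(4.8) = 5/17, h(5) = 2/7, h(5.2) = 5/18, h(5.4) = 10/37, h(5.6) = 5/19, h(5.8) = 10/39, h(6) = 0.25.
Sum = Δt · [h(4.2) + h(4.4) + h(4.6) + ...].
Sum ≈ 0.5671.

0.5671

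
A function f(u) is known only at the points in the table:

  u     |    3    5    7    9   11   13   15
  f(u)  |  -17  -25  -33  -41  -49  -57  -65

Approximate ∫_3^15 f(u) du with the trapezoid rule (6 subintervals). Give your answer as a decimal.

-492

Δu = 2.
T_6 = (2/2)·[(-17) + 2·(-25) + 2·(-33) + 2·(-41) + 2·(-49) + 2·(-57) + (-65)] = -492.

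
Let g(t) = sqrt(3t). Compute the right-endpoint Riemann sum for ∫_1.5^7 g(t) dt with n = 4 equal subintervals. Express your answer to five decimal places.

20.89731

Δt = (7 − 1.5)/4 = 1.375.
Right endpoints: 2.875, 4.25, 5.625, 7.
g(2.875) ≈ 2.93684, g(4.25) ≈ 3.57071, g(5.625) ≈ 4.10792, g(7) ≈ 4.58258.
Sum = Δt · [g(2.875) + g(4.25) + g(5.625) + g(7)].
Sum ≈ 20.89731.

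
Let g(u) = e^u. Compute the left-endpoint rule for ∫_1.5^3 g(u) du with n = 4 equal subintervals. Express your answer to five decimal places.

12.86056

Δu = (3 − 1.5)/4 = 0.375.
Left endpoints: 1.5, 1.875, 2.25, 2.625.
g(1.5) ≈ 4.48169, g(1.875) ≈ 6.52082, g(2.25) ≈ 9.48774, g(2.625) ≈ 13.80457.
Sum = Δu · [g(1.5) + g(1.875) + g(2.25) + g(2.625)].
Sum ≈ 12.86056.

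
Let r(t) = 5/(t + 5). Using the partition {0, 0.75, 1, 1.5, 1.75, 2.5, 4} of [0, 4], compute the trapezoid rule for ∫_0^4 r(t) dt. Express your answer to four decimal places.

Subinterval widths: 0.75, 0.25, 0.5, 0.25, 0.75, 1.5.
r(0) = 1, r(0.75) = 20/23, r(1) = 5/6, r(1.5) = 10/13, r(1.75) = 20/27, r(2.5) = 2/3, r(4) = 5/9.
On each subinterval the trapezoid contributes (Δt_i/2)·[r(t_{i-1}) + r(t_i)].
Sum ≈ 2.9478.

2.9478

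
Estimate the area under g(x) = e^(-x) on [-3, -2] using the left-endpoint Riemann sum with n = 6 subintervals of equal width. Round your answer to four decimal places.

Δx = (-2 − (-3))/6 = 1/6.
Left endpoints: -3, -17/6, -8/3, -2.5, -7/3, -13/6.
g(-3) ≈ 20.0855, g(-17/6) ≈ 17.0020, g(-8/3) ≈ 14.3919, g(-2.5) ≈ 12.1825, g(-7/3) ≈ 10.3123, g(-13/6) ≈ 8.7291.
Sum = Δx · [g(-3) + g(-17/6) + g(-8/3) + ...].
Sum ≈ 13.7839.

13.7839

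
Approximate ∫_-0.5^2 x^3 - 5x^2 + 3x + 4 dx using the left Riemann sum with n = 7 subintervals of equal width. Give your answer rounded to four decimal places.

Δx = (2 − (-0.5))/7 = 5/14.
Left endpoints: -0.5, -1/7, 3/14, 4/7, 13/14, 9/7, 23/14.
f(-0.5) = 1.125, f(-1/7) = 1189/343, f(3/14) = 12137/2744, f(4/7) = 1464/343, f(13/14) = 8987/2744, f(9/7) = 589/343, f(23/14) = -363/2744.
Sum = Δx · [f(-0.5) + f(-1/7) + f(3/14) + ...].
Sum ≈ 6.4796.

6.4796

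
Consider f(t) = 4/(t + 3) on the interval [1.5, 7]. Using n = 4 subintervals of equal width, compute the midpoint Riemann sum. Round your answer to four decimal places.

3.1819

Δt = (7 − 1.5)/4 = 1.375.
Midpoints: 2.1875, 3.5625, 4.9375, 6.3125.
f(2.1875) = 64/83, f(3.5625) = 64/105, f(4.9375) = 64/127, f(6.3125) = 64/149.
Sum = Δt · [f(2.1875) + f(3.5625) + f(4.9375) + f(6.3125)].
Sum ≈ 3.1819.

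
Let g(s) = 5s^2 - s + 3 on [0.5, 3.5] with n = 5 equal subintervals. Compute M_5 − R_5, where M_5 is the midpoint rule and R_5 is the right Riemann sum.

M_5 = 73.8.
R_5 = 92.25.
M_5 − R_5 = -18.45.

-18.45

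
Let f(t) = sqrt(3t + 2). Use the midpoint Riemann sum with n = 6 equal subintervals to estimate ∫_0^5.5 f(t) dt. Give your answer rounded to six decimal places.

17.077779

Δt = (5.5 − 0)/6 = 11/12.
Midpoints: 11/24, 1.375, 55/24, 77/24, 4.125, 121/24.
f(11/24) ≈ 1.837117, f(1.375) ≈ 2.474874, f(55/24) ≈ 2.979094, f(77/24) ≈ 3.409545, f(4.125) ≈ 3.791438, f(121/24) ≈ 4.138236.
Sum = Δt · [f(11/24) + f(1.375) + f(55/24) + ...].
Sum ≈ 17.077779.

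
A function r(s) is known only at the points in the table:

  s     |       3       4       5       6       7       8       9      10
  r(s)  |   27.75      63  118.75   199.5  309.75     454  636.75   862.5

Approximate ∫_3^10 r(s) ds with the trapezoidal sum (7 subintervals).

2226.875

Δs = 1.
T_7 = (1/2)·[27.75 + 2·63 + 2·118.75 + 2·199.5 + 2·309.75 + 2·454 + 2·636.75 + 862.5] = 2226.875.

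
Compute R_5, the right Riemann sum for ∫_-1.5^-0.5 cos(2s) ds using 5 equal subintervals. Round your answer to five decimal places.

-0.19246

Δs = (-0.5 − (-1.5))/5 = 0.2.
Right endpoints: -1.3, -1.1, -0.9, -0.7, -0.5.
f(-1.3) ≈ -0.85689, f(-1.1) ≈ -0.58850, f(-0.9) ≈ -0.22720, f(-0.7) ≈ 0.16997, f(-0.5) ≈ 0.54030.
Sum = Δs · [f(-1.3) + f(-1.1) + f(-0.9) + f(-0.7) + f(-0.5)].
Sum ≈ -0.19246.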